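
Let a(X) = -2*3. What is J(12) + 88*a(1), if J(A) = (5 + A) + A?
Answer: -499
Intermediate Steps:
a(X) = -6
J(A) = 5 + 2*A
J(12) + 88*a(1) = (5 + 2*12) + 88*(-6) = (5 + 24) - 528 = 29 - 528 = -499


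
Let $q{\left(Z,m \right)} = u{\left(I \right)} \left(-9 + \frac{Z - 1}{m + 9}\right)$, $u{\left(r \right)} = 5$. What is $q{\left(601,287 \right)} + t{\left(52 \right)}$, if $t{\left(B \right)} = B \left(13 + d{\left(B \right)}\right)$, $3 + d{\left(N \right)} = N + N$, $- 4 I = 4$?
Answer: $\frac{218046}{37} \approx 5893.1$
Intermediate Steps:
$I = -1$ ($I = \left(- \frac{1}{4}\right) 4 = -1$)
$d{\left(N \right)} = -3 + 2 N$ ($d{\left(N \right)} = -3 + \left(N + N\right) = -3 + 2 N$)
$t{\left(B \right)} = B \left(10 + 2 B\right)$ ($t{\left(B \right)} = B \left(13 + \left(-3 + 2 B\right)\right) = B \left(10 + 2 B\right)$)
$q{\left(Z,m \right)} = -45 + \frac{5 \left(-1 + Z\right)}{9 + m}$ ($q{\left(Z,m \right)} = 5 \left(-9 + \frac{Z - 1}{m + 9}\right) = 5 \left(-9 + \frac{-1 + Z}{9 + m}\right) = -45 + \frac{5 \left(-1 + Z\right)}{9 + m}$)
$q{\left(601,287 \right)} + t{\left(52 \right)} = \frac{5 \left(-82 + 601 - 2583\right)}{9 + 287} + 2 \cdot 52 \left(5 + 52\right) = \frac{5 \left(-82 + 601 - 2583\right)}{296} + 2 \cdot 52 \cdot 57 = 5 \cdot \frac{1}{296} \left(-2064\right) + 5928 = - \frac{1290}{37} + 5928 = \frac{218046}{37}$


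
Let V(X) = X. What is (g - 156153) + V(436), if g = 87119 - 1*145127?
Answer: -213725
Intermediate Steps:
g = -58008 (g = 87119 - 145127 = -58008)
(g - 156153) + V(436) = (-58008 - 156153) + 436 = -214161 + 436 = -213725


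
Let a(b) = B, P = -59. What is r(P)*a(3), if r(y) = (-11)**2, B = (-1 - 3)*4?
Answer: -1936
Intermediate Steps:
B = -16 (B = -4*4 = -16)
a(b) = -16
r(y) = 121
r(P)*a(3) = 121*(-16) = -1936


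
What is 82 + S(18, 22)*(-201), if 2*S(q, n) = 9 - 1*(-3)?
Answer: -1124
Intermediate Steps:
S(q, n) = 6 (S(q, n) = (9 - 1*(-3))/2 = (9 + 3)/2 = (1/2)*12 = 6)
82 + S(18, 22)*(-201) = 82 + 6*(-201) = 82 - 1206 = -1124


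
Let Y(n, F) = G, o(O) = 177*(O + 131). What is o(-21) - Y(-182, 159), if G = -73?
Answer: 19543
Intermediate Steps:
o(O) = 23187 + 177*O (o(O) = 177*(131 + O) = 23187 + 177*O)
Y(n, F) = -73
o(-21) - Y(-182, 159) = (23187 + 177*(-21)) - 1*(-73) = (23187 - 3717) + 73 = 19470 + 73 = 19543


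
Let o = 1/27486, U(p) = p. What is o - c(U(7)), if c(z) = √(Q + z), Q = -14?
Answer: 1/27486 - I*√7 ≈ 3.6382e-5 - 2.6458*I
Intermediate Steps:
o = 1/27486 ≈ 3.6382e-5
c(z) = √(-14 + z)
o - c(U(7)) = 1/27486 - √(-14 + 7) = 1/27486 - √(-7) = 1/27486 - I*√7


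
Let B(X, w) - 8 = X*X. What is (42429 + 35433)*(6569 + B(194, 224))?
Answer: 3442512606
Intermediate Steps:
B(X, w) = 8 + X² (B(X, w) = 8 + X*X = 8 + X²)
(42429 + 35433)*(6569 + B(194, 224)) = (42429 + 35433)*(6569 + (8 + 194²)) = 77862*(6569 + (8 + 37636)) = 77862*(6569 + 37644) = 77862*44213 = 3442512606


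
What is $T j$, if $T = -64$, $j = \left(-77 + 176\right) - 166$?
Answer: $4288$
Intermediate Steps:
$j = -67$ ($j = 99 - 166 = -67$)
$T j = \left(-64\right) \left(-67\right) = 4288$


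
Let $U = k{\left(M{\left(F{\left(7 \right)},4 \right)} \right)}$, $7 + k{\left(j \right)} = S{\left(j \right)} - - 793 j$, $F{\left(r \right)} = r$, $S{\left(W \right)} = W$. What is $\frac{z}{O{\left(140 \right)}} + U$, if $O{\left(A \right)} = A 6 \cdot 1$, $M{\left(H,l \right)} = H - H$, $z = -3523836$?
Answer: $- \frac{294143}{70} \approx -4202.0$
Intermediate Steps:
$M{\left(H,l \right)} = 0$
$O{\left(A \right)} = 6 A$ ($O{\left(A \right)} = 6 A 1 = 6 A$)
$k{\left(j \right)} = -7 + 794 j$ ($k{\left(j \right)} = -7 + \left(j - - 793 j\right) = -7 + \left(j + 793 j\right) = -7 + 794 j$)
$U = -7$ ($U = -7 + 794 \cdot 0 = -7 + 0 = -7$)
$\frac{z}{O{\left(140 \right)}} + U = - \frac{3523836}{6 \cdot 140} - 7 = - \frac{3523836}{840} - 7 = \left(-3523836\right) \frac{1}{840} - 7 = - \frac{293653}{70} - 7 = - \frac{294143}{70}$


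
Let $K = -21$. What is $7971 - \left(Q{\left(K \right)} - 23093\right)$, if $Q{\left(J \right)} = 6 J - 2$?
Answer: $31192$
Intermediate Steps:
$Q{\left(J \right)} = -2 + 6 J$
$7971 - \left(Q{\left(K \right)} - 23093\right) = 7971 - \left(\left(-2 + 6 \left(-21\right)\right) - 23093\right) = 7971 - \left(\left(-2 - 126\right) - 23093\right) = 7971 - \left(-128 - 23093\right) = 7971 - -23221 = 7971 + 23221 = 31192$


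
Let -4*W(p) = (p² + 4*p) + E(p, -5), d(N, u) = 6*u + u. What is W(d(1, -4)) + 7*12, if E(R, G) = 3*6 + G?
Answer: -349/4 ≈ -87.250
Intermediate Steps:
d(N, u) = 7*u
E(R, G) = 18 + G
W(p) = -13/4 - p - p²/4 (W(p) = -((p² + 4*p) + (18 - 5))/4 = -((p² + 4*p) + 13)/4 = -(13 + p² + 4*p)/4 = -13/4 - p - p²/4)
W(d(1, -4)) + 7*12 = (-13/4 - 7*(-4) - (7*(-4))²/4) + 7*12 = (-13/4 - 1*(-28) - ¼*(-28)²) + 84 = (-13/4 + 28 - ¼*784) + 84 = (-13/4 + 28 - 196) + 84 = -685/4 + 84 = -349/4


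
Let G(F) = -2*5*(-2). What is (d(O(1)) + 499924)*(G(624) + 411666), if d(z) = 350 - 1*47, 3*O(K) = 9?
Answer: 205936452722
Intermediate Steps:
O(K) = 3 (O(K) = (⅓)*9 = 3)
G(F) = 20 (G(F) = -10*(-2) = 20)
d(z) = 303 (d(z) = 350 - 47 = 303)
(d(O(1)) + 499924)*(G(624) + 411666) = (303 + 499924)*(20 + 411666) = 500227*411686 = 205936452722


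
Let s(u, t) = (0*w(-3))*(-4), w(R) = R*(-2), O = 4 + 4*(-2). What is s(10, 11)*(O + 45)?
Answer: 0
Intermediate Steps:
O = -4 (O = 4 - 8 = -4)
w(R) = -2*R
s(u, t) = 0 (s(u, t) = (0*(-2*(-3)))*(-4) = (0*6)*(-4) = 0*(-4) = 0)
s(10, 11)*(O + 45) = 0*(-4 + 45) = 0*41 = 0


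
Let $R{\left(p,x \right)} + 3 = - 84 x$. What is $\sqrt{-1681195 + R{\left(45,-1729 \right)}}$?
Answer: $i \sqrt{1535962} \approx 1239.3 i$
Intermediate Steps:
$R{\left(p,x \right)} = -3 - 84 x$
$\sqrt{-1681195 + R{\left(45,-1729 \right)}} = \sqrt{-1681195 - -145233} = \sqrt{-1681195 + \left(-3 + 145236\right)} = \sqrt{-1681195 + 145233} = \sqrt{-1535962} = i \sqrt{1535962}$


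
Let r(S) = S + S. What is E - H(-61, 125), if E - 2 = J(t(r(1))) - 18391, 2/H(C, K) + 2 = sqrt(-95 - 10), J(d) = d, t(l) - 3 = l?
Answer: -2003852/109 + 2*I*sqrt(105)/109 ≈ -18384.0 + 0.18802*I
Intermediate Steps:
r(S) = 2*S
t(l) = 3 + l
H(C, K) = 2/(-2 + I*sqrt(105)) (H(C, K) = 2/(-2 + sqrt(-95 - 10)) = 2/(-2 + sqrt(-105)) = 2/(-2 + I*sqrt(105)))
E = -18384 (E = 2 + ((3 + 2*1) - 18391) = 2 + ((3 + 2) - 18391) = 2 + (5 - 18391) = 2 - 18386 = -18384)
E - H(-61, 125) = -18384 - (-4/109 - 2*I*sqrt(105)/109) = -18384 + (4/109 + 2*I*sqrt(105)/109) = -2003852/109 + 2*I*sqrt(105)/109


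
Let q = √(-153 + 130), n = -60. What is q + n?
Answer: -60 + I*√23 ≈ -60.0 + 4.7958*I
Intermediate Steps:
q = I*√23 (q = √(-23) = I*√23 ≈ 4.7958*I)
q + n = I*√23 - 60 = -60 + I*√23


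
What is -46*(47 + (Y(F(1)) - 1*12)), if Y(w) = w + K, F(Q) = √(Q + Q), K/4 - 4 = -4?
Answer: -1610 - 46*√2 ≈ -1675.1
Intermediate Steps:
K = 0 (K = 16 + 4*(-4) = 16 - 16 = 0)
F(Q) = √2*√Q (F(Q) = √(2*Q) = √2*√Q)
Y(w) = w (Y(w) = w + 0 = w)
-46*(47 + (Y(F(1)) - 1*12)) = -46*(47 + (√2*√1 - 1*12)) = -46*(47 + (√2*1 - 12)) = -46*(47 + (√2 - 12)) = -46*(47 + (-12 + √2)) = -46*(35 + √2) = -1610 - 46*√2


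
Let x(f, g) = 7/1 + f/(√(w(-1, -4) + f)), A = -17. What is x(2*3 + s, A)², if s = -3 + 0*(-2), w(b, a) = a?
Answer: 40 - 42*I ≈ 40.0 - 42.0*I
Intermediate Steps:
s = -3 (s = -3 + 0 = -3)
x(f, g) = 7 + f/√(-4 + f) (x(f, g) = 7/1 + f/(√(-4 + f)) = 7*1 + f/√(-4 + f) = 7 + f/√(-4 + f))
x(2*3 + s, A)² = (7 + (2*3 - 3)/√(-4 + (2*3 - 3)))² = (7 + (6 - 3)/√(-4 + (6 - 3)))² = (7 + 3/√(-4 + 3))² = (7 + 3/√(-1))² = (7 + 3*(-I))² = (7 - 3*I)²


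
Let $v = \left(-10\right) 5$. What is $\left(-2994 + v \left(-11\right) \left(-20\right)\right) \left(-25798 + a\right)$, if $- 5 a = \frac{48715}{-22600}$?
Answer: $\frac{4079426323829}{11300} \approx 3.6101 \cdot 10^{8}$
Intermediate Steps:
$v = -50$
$a = \frac{9743}{22600}$ ($a = - \frac{48715 \frac{1}{-22600}}{5} = - \frac{48715 \left(- \frac{1}{22600}\right)}{5} = \left(- \frac{1}{5}\right) \left(- \frac{9743}{4520}\right) = \frac{9743}{22600} \approx 0.43111$)
$\left(-2994 + v \left(-11\right) \left(-20\right)\right) \left(-25798 + a\right) = \left(-2994 + \left(-50\right) \left(-11\right) \left(-20\right)\right) \left(-25798 + \frac{9743}{22600}\right) = \left(-2994 + 550 \left(-20\right)\right) \left(- \frac{583025057}{22600}\right) = \left(-2994 - 11000\right) \left(- \frac{583025057}{22600}\right) = \left(-13994\right) \left(- \frac{583025057}{22600}\right) = \frac{4079426323829}{11300}$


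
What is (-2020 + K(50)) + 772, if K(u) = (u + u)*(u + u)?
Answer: 8752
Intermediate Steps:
K(u) = 4*u**2 (K(u) = (2*u)*(2*u) = 4*u**2)
(-2020 + K(50)) + 772 = (-2020 + 4*50**2) + 772 = (-2020 + 4*2500) + 772 = (-2020 + 10000) + 772 = 7980 + 772 = 8752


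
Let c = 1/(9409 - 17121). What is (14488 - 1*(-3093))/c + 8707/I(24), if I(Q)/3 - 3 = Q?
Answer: -10982349725/81 ≈ -1.3558e+8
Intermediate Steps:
c = -1/7712 (c = 1/(-7712) = -1/7712 ≈ -0.00012967)
I(Q) = 9 + 3*Q
(14488 - 1*(-3093))/c + 8707/I(24) = (14488 - 1*(-3093))/(-1/7712) + 8707/(9 + 3*24) = (14488 + 3093)*(-7712) + 8707/(9 + 72) = 17581*(-7712) + 8707/81 = -135584672 + 8707*(1/81) = -135584672 + 8707/81 = -10982349725/81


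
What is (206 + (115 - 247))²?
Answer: 5476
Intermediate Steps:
(206 + (115 - 247))² = (206 - 132)² = 74² = 5476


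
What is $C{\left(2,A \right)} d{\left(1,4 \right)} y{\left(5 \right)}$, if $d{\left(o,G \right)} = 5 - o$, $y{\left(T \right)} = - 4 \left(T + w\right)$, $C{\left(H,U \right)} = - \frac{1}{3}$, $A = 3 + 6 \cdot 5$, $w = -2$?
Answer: $16$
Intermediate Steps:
$A = 33$ ($A = 3 + 30 = 33$)
$C{\left(H,U \right)} = - \frac{1}{3}$ ($C{\left(H,U \right)} = \left(-1\right) \frac{1}{3} = - \frac{1}{3}$)
$y{\left(T \right)} = 8 - 4 T$ ($y{\left(T \right)} = - 4 \left(T - 2\right) = - 4 \left(-2 + T\right) = 8 - 4 T$)
$C{\left(2,A \right)} d{\left(1,4 \right)} y{\left(5 \right)} = - \frac{5 - 1}{3} \left(8 - 20\right) = \left(- \frac{1}{3}\right) 4 \left(-12\right) = \left(- \frac{4}{3}\right) \left(-12\right) = 16$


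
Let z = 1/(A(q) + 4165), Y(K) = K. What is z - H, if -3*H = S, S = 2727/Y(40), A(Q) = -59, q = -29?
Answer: 1866197/82120 ≈ 22.725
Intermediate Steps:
S = 2727/40 ≈ 68.175
z = 1/4106 (z = 1/(-59 + 4165) = 1/4106 ≈ 0.00024355)
H = -909/40 (H = -1/3*2727/40 = -909/40 ≈ -22.725)
z - H = 1/4106 - 1*(-909/40) = 1/4106 + 909/40 = 1866197/82120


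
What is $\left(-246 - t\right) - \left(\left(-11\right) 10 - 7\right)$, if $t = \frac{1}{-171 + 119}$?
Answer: $- \frac{6707}{52} \approx -128.98$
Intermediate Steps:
$t = - \frac{1}{52}$ ($t = \frac{1}{-52} = - \frac{1}{52} \approx -0.019231$)
$\left(-246 - t\right) - \left(\left(-11\right) 10 - 7\right) = \left(-246 - - \frac{1}{52}\right) - \left(\left(-11\right) 10 - 7\right) = \left(-246 + \frac{1}{52}\right) - \left(-110 - 7\right) = - \frac{12791}{52} - -117 = - \frac{12791}{52} + 117 = - \frac{6707}{52}$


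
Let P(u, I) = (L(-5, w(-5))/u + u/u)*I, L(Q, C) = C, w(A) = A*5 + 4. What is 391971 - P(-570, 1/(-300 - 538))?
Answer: 62409622817/159220 ≈ 3.9197e+5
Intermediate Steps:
w(A) = 4 + 5*A (w(A) = 5*A + 4 = 4 + 5*A)
P(u, I) = I*(1 - 21/u) (P(u, I) = ((4 + 5*(-5))/u + u/u)*I = ((4 - 25)/u + 1)*I = (-21/u + 1)*I = (1 - 21/u)*I = I*(1 - 21/u))
391971 - P(-570, 1/(-300 - 538)) = 391971 - (-21 - 570)/((-300 - 538)*(-570)) = 391971 - (-1)*(-591)/((-838)*570) = 391971 - (-1)*(-1)*(-591)/(838*570) = 391971 - 1*(-197/159220) = 391971 + 197/159220 = 62409622817/159220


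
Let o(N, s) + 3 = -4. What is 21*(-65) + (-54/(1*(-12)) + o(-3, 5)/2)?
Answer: -1364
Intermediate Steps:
o(N, s) = -7 (o(N, s) = -3 - 4 = -7)
21*(-65) + (-54/(1*(-12)) + o(-3, 5)/2) = 21*(-65) + (-54/(1*(-12)) - 7/2) = -1365 + (-54/(-12) - 7*½) = -1365 + (-54*(-1/12) - 7/2) = -1365 + (9/2 - 7/2) = -1365 + 1 = -1364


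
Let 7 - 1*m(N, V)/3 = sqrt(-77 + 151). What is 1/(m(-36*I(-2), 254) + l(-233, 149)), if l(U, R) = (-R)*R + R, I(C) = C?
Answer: -22031/485364295 + 3*sqrt(74)/485364295 ≈ -4.5337e-5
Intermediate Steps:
l(U, R) = R - R**2 (l(U, R) = -R**2 + R = R - R**2)
m(N, V) = 21 - 3*sqrt(74) (m(N, V) = 21 - 3*sqrt(-77 + 151) = 21 - 3*sqrt(74))
1/(m(-36*I(-2), 254) + l(-233, 149)) = 1/((21 - 3*sqrt(74)) + 149*(1 - 1*149)) = 1/((21 - 3*sqrt(74)) + 149*(1 - 149)) = 1/((21 - 3*sqrt(74)) + 149*(-148)) = 1/((21 - 3*sqrt(74)) - 22052) = 1/(-22031 - 3*sqrt(74))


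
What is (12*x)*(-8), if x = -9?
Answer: 864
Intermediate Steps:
(12*x)*(-8) = (12*(-9))*(-8) = -108*(-8) = 864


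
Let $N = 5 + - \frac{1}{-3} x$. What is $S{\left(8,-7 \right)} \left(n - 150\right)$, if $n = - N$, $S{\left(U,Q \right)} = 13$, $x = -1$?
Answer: $- \frac{6032}{3} \approx -2010.7$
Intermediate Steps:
$N = \frac{14}{3}$ ($N = 5 + - \frac{1}{-3} \left(-1\right) = 5 + \left(-1\right) \left(- \frac{1}{3}\right) \left(-1\right) = 5 + \frac{1}{3} \left(-1\right) = 5 - \frac{1}{3} = \frac{14}{3} \approx 4.6667$)
$n = - \frac{14}{3}$ ($n = \left(-1\right) \frac{14}{3} = - \frac{14}{3} \approx -4.6667$)
$S{\left(8,-7 \right)} \left(n - 150\right) = 13 \left(- \frac{14}{3} - 150\right) = 13 \left(- \frac{464}{3}\right) = - \frac{6032}{3}$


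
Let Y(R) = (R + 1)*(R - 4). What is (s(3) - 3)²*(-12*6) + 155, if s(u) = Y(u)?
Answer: -3373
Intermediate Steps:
Y(R) = (1 + R)*(-4 + R)
s(u) = -4 + u² - 3*u
(s(3) - 3)²*(-12*6) + 155 = ((-4 + 3² - 3*3) - 3)²*(-12*6) + 155 = ((-4 + 9 - 9) - 3)²*(-72) + 155 = (-4 - 3)²*(-72) + 155 = (-7)²*(-72) + 155 = 49*(-72) + 155 = -3528 + 155 = -3373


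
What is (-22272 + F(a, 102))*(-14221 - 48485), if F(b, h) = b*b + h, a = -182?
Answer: -686881524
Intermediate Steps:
F(b, h) = h + b² (F(b, h) = b² + h = h + b²)
(-22272 + F(a, 102))*(-14221 - 48485) = (-22272 + (102 + (-182)²))*(-14221 - 48485) = (-22272 + (102 + 33124))*(-62706) = (-22272 + 33226)*(-62706) = 10954*(-62706) = -686881524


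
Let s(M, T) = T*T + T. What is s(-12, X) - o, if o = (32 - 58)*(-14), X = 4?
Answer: -344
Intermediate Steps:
o = 364 (o = -26*(-14) = 364)
s(M, T) = T + T**2 (s(M, T) = T**2 + T = T + T**2)
s(-12, X) - o = 4*(1 + 4) - 1*364 = 4*5 - 364 = 20 - 364 = -344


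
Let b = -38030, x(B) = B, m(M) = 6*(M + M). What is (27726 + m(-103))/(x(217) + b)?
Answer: -26490/37813 ≈ -0.70055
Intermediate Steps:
m(M) = 12*M (m(M) = 6*(2*M) = 12*M)
(27726 + m(-103))/(x(217) + b) = (27726 + 12*(-103))/(217 - 38030) = (27726 - 1236)/(-37813) = 26490*(-1/37813) = -26490/37813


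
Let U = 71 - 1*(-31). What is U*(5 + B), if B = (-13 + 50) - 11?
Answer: 3162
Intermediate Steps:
B = 26 (B = 37 - 11 = 26)
U = 102 (U = 71 + 31 = 102)
U*(5 + B) = 102*(5 + 26) = 102*31 = 3162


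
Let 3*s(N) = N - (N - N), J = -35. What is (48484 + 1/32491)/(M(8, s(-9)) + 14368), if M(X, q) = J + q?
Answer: 315058729/93119206 ≈ 3.3834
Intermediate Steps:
s(N) = N/3 (s(N) = (N - (N - N))/3 = (N - 1*0)/3 = (N + 0)/3 = N/3)
M(X, q) = -35 + q
(48484 + 1/32491)/(M(8, s(-9)) + 14368) = (48484 + 1/32491)/((-35 + (⅓)*(-9)) + 14368) = (48484 + 1/32491)/((-35 - 3) + 14368) = 1575293645/(32491*(-38 + 14368)) = (1575293645/32491)/14330 = (1575293645/32491)*(1/14330) = 315058729/93119206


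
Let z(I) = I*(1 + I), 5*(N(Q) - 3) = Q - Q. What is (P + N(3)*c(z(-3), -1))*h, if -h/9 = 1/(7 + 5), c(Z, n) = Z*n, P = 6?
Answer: 9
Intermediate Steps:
N(Q) = 3 (N(Q) = 3 + (Q - Q)/5 = 3 + (⅕)*0 = 3 + 0 = 3)
h = -¾ (h = -9/(7 + 5) = -9/12 = -9*1/12 = -¾ ≈ -0.75000)
(P + N(3)*c(z(-3), -1))*h = (6 + 3*(-3*(1 - 3)*(-1)))*(-¾) = (6 + 3*(-3*(-2)*(-1)))*(-¾) = (6 + 3*(6*(-1)))*(-¾) = (6 + 3*(-6))*(-¾) = (6 - 18)*(-¾) = -12*(-¾) = 9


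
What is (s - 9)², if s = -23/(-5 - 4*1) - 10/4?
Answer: 25921/324 ≈ 80.003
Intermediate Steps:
s = 1/18 (s = -23/(-5 - 4) - 10*¼ = -23/(-9) - 5/2 = -23*(-⅑) - 5/2 = 23/9 - 5/2 = 1/18 ≈ 0.055556)
(s - 9)² = (1/18 - 9)² = (-161/18)² = 25921/324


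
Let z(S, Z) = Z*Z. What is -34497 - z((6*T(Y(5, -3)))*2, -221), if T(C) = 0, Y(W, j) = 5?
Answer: -83338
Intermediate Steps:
z(S, Z) = Z²
-34497 - z((6*T(Y(5, -3)))*2, -221) = -34497 - 1*(-221)² = -34497 - 1*48841 = -34497 - 48841 = -83338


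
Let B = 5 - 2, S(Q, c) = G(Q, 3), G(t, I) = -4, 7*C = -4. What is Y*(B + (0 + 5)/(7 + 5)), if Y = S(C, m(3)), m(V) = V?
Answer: -41/3 ≈ -13.667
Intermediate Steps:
C = -4/7 (C = (1/7)*(-4) = -4/7 ≈ -0.57143)
S(Q, c) = -4
Y = -4
B = 3
Y*(B + (0 + 5)/(7 + 5)) = -4*(3 + (0 + 5)/(7 + 5)) = -4*(3 + 5/12) = -4*41/12 = -41/3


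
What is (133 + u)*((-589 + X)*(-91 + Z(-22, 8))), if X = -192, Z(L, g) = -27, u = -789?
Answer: -60455648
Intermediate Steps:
(133 + u)*((-589 + X)*(-91 + Z(-22, 8))) = (133 - 789)*((-589 - 192)*(-91 - 27)) = -(-512336)*(-118) = -656*92158 = -60455648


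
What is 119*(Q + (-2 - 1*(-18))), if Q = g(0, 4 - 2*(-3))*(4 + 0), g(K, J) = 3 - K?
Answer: 3332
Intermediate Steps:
Q = 12 (Q = (3 - 1*0)*(4 + 0) = (3 + 0)*4 = 3*4 = 12)
119*(Q + (-2 - 1*(-18))) = 119*(12 + (-2 - 1*(-18))) = 119*(12 + (-2 + 18)) = 119*(12 + 16) = 119*28 = 3332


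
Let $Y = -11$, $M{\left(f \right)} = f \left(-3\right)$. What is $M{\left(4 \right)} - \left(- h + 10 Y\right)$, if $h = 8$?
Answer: $106$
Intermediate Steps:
$M{\left(f \right)} = - 3 f$
$M{\left(4 \right)} - \left(- h + 10 Y\right) = \left(-3\right) 4 + \left(8 - -110\right) = -12 + \left(8 + 110\right) = -12 + 118 = 106$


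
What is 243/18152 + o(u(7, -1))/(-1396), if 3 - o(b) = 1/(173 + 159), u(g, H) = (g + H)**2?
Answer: 11820307/1051617968 ≈ 0.011240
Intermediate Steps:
u(g, H) = (H + g)**2
o(b) = 995/332 (o(b) = 3 - 1/(173 + 159) = 3 - 1/332 = 995/332)
243/18152 + o(u(7, -1))/(-1396) = 243/18152 + (995/332)/(-1396) = 243*(1/18152) + (995/332)*(-1/1396) = 243/18152 - 995/463472 = 11820307/1051617968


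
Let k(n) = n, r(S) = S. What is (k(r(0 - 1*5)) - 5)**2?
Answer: 100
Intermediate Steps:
(k(r(0 - 1*5)) - 5)**2 = ((0 - 1*5) - 5)**2 = ((0 - 5) - 5)**2 = (-5 - 5)**2 = (-10)**2 = 100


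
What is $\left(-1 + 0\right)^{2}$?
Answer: $1$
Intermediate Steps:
$\left(-1 + 0\right)^{2} = \left(-1\right)^{2} = 1$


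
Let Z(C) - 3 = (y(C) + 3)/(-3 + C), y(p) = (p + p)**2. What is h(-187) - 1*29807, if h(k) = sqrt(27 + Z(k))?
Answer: -29807 + I*sqrt(25494010)/190 ≈ -29807.0 + 26.575*I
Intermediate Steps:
y(p) = 4*p**2 (y(p) = (2*p)**2 = 4*p**2)
Z(C) = 3 + (3 + 4*C**2)/(-3 + C) (Z(C) = 3 + (4*C**2 + 3)/(-3 + C) = 3 + (3 + 4*C**2)/(-3 + C))
h(k) = sqrt(27 + (-6 + 3*k + 4*k**2)/(-3 + k))
h(-187) - 1*29807 = sqrt((-87 + 4*(-187)**2 + 30*(-187))/(-3 - 187)) - 1*29807 = sqrt((-87 + 4*34969 - 5610)/(-190)) - 29807 = sqrt(-(-87 + 139876 - 5610)/190) - 29807 = sqrt(-1/190*134179) - 29807 = sqrt(-134179/190) - 29807 = I*sqrt(25494010)/190 - 29807 = -29807 + I*sqrt(25494010)/190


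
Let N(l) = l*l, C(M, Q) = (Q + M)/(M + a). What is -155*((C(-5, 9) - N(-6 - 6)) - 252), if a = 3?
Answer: 61690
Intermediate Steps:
C(M, Q) = (M + Q)/(3 + M) (C(M, Q) = (Q + M)/(M + 3) = (M + Q)/(3 + M))
N(l) = l²
-155*((C(-5, 9) - N(-6 - 6)) - 252) = -155*(((-5 + 9)/(3 - 5) - (-6 - 6)²) - 252) = -155*((4/(-2) - 1*(-12)²) - 252) = -155*((-½*4 - 1*144) - 252) = -155*((-2 - 144) - 252) = -155*(-146 - 252) = -155*(-398) = 61690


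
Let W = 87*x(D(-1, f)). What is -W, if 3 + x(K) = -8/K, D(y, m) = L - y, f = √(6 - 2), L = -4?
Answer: 29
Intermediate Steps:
f = 2 (f = √4 = 2)
D(y, m) = -4 - y
x(K) = -3 - 8/K
W = -29 (W = 87*(-3 - 8/(-4 - 1*(-1))) = 87*(-3 - 8/(-4 + 1)) = 87*(-3 - 8/(-3)) = 87*(-3 - 8*(-⅓)) = 87*(-3 + 8/3) = 87*(-⅓) = -29)
-W = -1*(-29) = 29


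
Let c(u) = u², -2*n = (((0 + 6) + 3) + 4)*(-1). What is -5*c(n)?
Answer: -845/4 ≈ -211.25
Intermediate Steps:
n = 13/2 (n = -(((0 + 6) + 3) + 4)*(-1)/2 = -((6 + 3) + 4)*(-1)/2 = -(9 + 4)*(-1)/2 = -13*(-1)/2 = -½*(-13) = 13/2 ≈ 6.5000)
-5*c(n) = -5*(13/2)² = -5*169/4 = -845/4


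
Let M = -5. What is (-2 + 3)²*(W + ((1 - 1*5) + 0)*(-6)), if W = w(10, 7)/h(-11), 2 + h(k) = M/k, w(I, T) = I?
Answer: 298/17 ≈ 17.529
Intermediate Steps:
h(k) = -2 - 5/k
W = -110/17 (W = 10/(-2 - 5/(-11)) = 10/(-2 - 5*(-1/11)) = 10/(-2 + 5/11) = 10/(-17/11) = 10*(-11/17) = -110/17 ≈ -6.4706)
(-2 + 3)²*(W + ((1 - 1*5) + 0)*(-6)) = (-2 + 3)²*(-110/17 + ((1 - 1*5) + 0)*(-6)) = 1²*(-110/17 + ((1 - 5) + 0)*(-6)) = 1*(-110/17 + (-4 + 0)*(-6)) = 1*(-110/17 - 4*(-6)) = 1*(-110/17 + 24) = 1*(298/17) = 298/17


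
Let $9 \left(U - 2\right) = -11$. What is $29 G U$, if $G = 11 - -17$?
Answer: $\frac{5684}{9} \approx 631.56$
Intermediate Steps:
$G = 28$ ($G = 11 + 17 = 28$)
$U = \frac{7}{9}$ ($U = 2 + \frac{1}{9} \left(-11\right) = 2 - \frac{11}{9} = \frac{7}{9} \approx 0.77778$)
$29 G U = 29 \cdot 28 \cdot \frac{7}{9} = 812 \cdot \frac{7}{9} = \frac{5684}{9}$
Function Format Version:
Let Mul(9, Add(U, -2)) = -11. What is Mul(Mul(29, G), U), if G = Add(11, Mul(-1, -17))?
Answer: Rational(5684, 9) ≈ 631.56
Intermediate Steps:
G = 28 (G = Add(11, 17) = 28)
U = Rational(7, 9) (U = Add(2, Mul(Rational(1, 9), -11)) = Add(2, Rational(-11, 9)) = Rational(7, 9) ≈ 0.77778)
Mul(Mul(29, G), U) = Mul(Mul(29, 28), Rational(7, 9)) = Mul(812, Rational(7, 9)) = Rational(5684, 9)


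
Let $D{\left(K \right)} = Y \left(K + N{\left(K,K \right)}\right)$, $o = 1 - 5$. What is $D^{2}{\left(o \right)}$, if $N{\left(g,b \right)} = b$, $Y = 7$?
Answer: $3136$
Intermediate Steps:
$o = -4$
$D{\left(K \right)} = 14 K$ ($D{\left(K \right)} = 7 \left(K + K\right) = 7 \cdot 2 K = 14 K$)
$D^{2}{\left(o \right)} = \left(14 \left(-4\right)\right)^{2} = \left(-56\right)^{2} = 3136$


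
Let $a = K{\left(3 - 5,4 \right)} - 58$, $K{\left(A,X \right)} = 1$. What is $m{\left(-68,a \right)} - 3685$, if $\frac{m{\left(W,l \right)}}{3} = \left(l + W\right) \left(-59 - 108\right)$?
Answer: $58940$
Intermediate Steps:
$a = -57$ ($a = 1 - 58 = -57$)
$m{\left(W,l \right)} = - 501 W - 501 l$ ($m{\left(W,l \right)} = 3 \left(l + W\right) \left(-59 - 108\right) = 3 \left(W + l\right) \left(-167\right) = 3 \left(- 167 W - 167 l\right) = - 501 W - 501 l$)
$m{\left(-68,a \right)} - 3685 = \left(\left(-501\right) \left(-68\right) - -28557\right) - 3685 = \left(34068 + 28557\right) - 3685 = 62625 - 3685 = 58940$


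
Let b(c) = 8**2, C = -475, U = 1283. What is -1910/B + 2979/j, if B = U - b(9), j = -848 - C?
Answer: -4343831/454687 ≈ -9.5535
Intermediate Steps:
b(c) = 64
j = -373 (j = -848 - 1*(-475) = -848 + 475 = -373)
B = 1219 (B = 1283 - 1*64 = 1283 - 64 = 1219)
-1910/B + 2979/j = -1910/1219 + 2979/(-373) = -1910*1/1219 + 2979*(-1/373) = -1910/1219 - 2979/373 = -4343831/454687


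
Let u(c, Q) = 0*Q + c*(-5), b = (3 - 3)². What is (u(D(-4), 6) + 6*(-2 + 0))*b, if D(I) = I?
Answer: 0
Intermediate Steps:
b = 0 (b = 0² = 0)
u(c, Q) = -5*c (u(c, Q) = 0 - 5*c = -5*c)
(u(D(-4), 6) + 6*(-2 + 0))*b = (-5*(-4) + 6*(-2 + 0))*0 = (20 + 6*(-2))*0 = (20 - 12)*0 = 8*0 = 0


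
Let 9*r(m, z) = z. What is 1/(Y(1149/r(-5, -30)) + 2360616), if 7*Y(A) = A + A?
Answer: 35/82618113 ≈ 4.2364e-7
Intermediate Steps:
r(m, z) = z/9
Y(A) = 2*A/7 (Y(A) = (A + A)/7 = (2*A)/7 = 2*A/7)
1/(Y(1149/r(-5, -30)) + 2360616) = 1/(2*(1149/(((⅑)*(-30))))/7 + 2360616) = 1/(2*(1149/(-10/3))/7 + 2360616) = 1/(2*(1149*(-3/10))/7 + 2360616) = 1/((2/7)*(-3447/10) + 2360616) = 1/(-3447/35 + 2360616) = 1/(82618113/35) = 35/82618113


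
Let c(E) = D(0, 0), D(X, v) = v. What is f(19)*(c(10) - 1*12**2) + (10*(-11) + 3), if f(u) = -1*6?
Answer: 757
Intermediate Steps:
f(u) = -6
c(E) = 0
f(19)*(c(10) - 1*12**2) + (10*(-11) + 3) = -6*(0 - 1*12**2) + (10*(-11) + 3) = -6*(0 - 1*144) + (-110 + 3) = -6*(0 - 144) - 107 = -6*(-144) - 107 = 864 - 107 = 757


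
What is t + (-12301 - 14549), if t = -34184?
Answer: -61034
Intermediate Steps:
t + (-12301 - 14549) = -34184 + (-12301 - 14549) = -34184 - 26850 = -61034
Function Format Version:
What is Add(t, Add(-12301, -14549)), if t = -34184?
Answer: -61034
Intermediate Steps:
Add(t, Add(-12301, -14549)) = Add(-34184, Add(-12301, -14549)) = Add(-34184, -26850) = -61034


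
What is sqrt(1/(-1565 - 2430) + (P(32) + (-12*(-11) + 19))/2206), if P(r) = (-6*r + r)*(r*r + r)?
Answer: I*sqrt(5943415509068170)/8812970 ≈ 8.7477*I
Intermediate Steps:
P(r) = -5*r*(r + r**2) (P(r) = (-5*r)*(r**2 + r) = (-5*r)*(r + r**2) = -5*r*(r + r**2))
sqrt(1/(-1565 - 2430) + (P(32) + (-12*(-11) + 19))/2206) = sqrt(1/(-1565 - 2430) + (5*32**2*(-1 - 1*32) + (-12*(-11) + 19))/2206) = sqrt(1/(-3995) + (5*1024*(-1 - 32) + (132 + 19))*(1/2206)) = sqrt(-1/3995 + (5*1024*(-33) + 151)*(1/2206)) = sqrt(-1/3995 + (-168960 + 151)*(1/2206)) = sqrt(-1/3995 - 168809*1/2206) = sqrt(-1/3995 - 168809/2206) = sqrt(-674394161/8812970) = I*sqrt(5943415509068170)/8812970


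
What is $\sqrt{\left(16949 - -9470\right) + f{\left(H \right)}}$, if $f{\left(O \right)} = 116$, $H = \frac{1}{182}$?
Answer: $\sqrt{26535} \approx 162.9$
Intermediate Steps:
$H = \frac{1}{182} \approx 0.0054945$
$\sqrt{\left(16949 - -9470\right) + f{\left(H \right)}} = \sqrt{\left(16949 - -9470\right) + 116} = \sqrt{\left(16949 + 9470\right) + 116} = \sqrt{26419 + 116} = \sqrt{26535}$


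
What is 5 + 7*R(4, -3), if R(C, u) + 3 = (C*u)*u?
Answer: 236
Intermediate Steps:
R(C, u) = -3 + C*u² (R(C, u) = -3 + (C*u)*u = -3 + C*u²)
5 + 7*R(4, -3) = 5 + 7*(-3 + 4*(-3)²) = 5 + 7*(-3 + 4*9) = 5 + 7*(-3 + 36) = 5 + 7*33 = 5 + 231 = 236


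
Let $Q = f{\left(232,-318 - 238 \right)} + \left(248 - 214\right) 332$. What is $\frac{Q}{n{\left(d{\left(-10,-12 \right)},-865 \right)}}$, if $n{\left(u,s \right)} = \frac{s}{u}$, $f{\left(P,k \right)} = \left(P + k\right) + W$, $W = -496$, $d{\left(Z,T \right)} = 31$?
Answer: $- \frac{324508}{865} \approx -375.15$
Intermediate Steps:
$f{\left(P,k \right)} = -496 + P + k$ ($f{\left(P,k \right)} = \left(P + k\right) - 496 = -496 + P + k$)
$Q = 10468$ ($Q = \left(-496 + 232 - 556\right) + \left(248 - 214\right) 332 = \left(-496 + 232 - 556\right) + 34 \cdot 332 = \left(-496 + 232 - 556\right) + 11288 = -820 + 11288 = 10468$)
$\frac{Q}{n{\left(d{\left(-10,-12 \right)},-865 \right)}} = \frac{10468}{\left(-865\right) \frac{1}{31}} = \frac{10468}{- \frac{865}{31}} = 10468 \left(- \frac{31}{865}\right) = - \frac{324508}{865}$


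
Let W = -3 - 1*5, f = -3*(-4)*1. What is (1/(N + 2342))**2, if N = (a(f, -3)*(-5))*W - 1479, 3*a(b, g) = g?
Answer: 1/677329 ≈ 1.4764e-6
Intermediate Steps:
f = 12 (f = 12*1 = 12)
W = -8 (W = -3 - 5 = -8)
a(b, g) = g/3
N = -1519 (N = (((1/3)*(-3))*(-5))*(-8) - 1479 = -1*(-5)*(-8) - 1479 = 5*(-8) - 1479 = -40 - 1479 = -1519)
(1/(N + 2342))**2 = (1/(-1519 + 2342))**2 = (1/823)**2 = 1/677329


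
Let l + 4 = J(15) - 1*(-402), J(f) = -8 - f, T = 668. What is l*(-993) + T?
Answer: -371707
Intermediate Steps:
l = 375 (l = -4 + ((-8 - 1*15) - 1*(-402)) = -4 + ((-8 - 15) + 402) = -4 + (-23 + 402) = -4 + 379 = 375)
l*(-993) + T = 375*(-993) + 668 = -372375 + 668 = -371707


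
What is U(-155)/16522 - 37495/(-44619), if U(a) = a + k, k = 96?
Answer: 616859869/737195118 ≈ 0.83677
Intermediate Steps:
U(a) = 96 + a (U(a) = a + 96 = 96 + a)
U(-155)/16522 - 37495/(-44619) = (96 - 155)/16522 - 37495/(-44619) = -59*1/16522 - 37495*(-1/44619) = -59/16522 + 37495/44619 = 616859869/737195118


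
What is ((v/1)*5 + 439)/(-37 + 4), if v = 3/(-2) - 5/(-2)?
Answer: -148/11 ≈ -13.455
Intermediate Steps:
v = 1 (v = 3*(-½) - 5*(-½) = -3/2 + 5/2 = 1)
((v/1)*5 + 439)/(-37 + 4) = ((1/1)*5 + 439)/(-37 + 4) = ((1*1)*5 + 439)/(-33) = (1*5 + 439)*(-1/33) = (5 + 439)*(-1/33) = 444*(-1/33) = -148/11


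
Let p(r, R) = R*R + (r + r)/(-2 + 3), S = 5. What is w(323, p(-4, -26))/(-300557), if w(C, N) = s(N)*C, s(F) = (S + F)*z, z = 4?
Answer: -869516/300557 ≈ -2.8930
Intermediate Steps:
s(F) = 20 + 4*F (s(F) = (5 + F)*4 = 20 + 4*F)
p(r, R) = R² + 2*r (p(r, R) = R² + (2*r)/1 = R² + (2*r)*1 = R² + 2*r)
w(C, N) = C*(20 + 4*N) (w(C, N) = (20 + 4*N)*C = C*(20 + 4*N))
w(323, p(-4, -26))/(-300557) = (4*323*(5 + ((-26)² + 2*(-4))))/(-300557) = (4*323*(5 + (676 - 8)))*(-1/300557) = (4*323*(5 + 668))*(-1/300557) = (4*323*673)*(-1/300557) = 869516*(-1/300557) = -869516/300557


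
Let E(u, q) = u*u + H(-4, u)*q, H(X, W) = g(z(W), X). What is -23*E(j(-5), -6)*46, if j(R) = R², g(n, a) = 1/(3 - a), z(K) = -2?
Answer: -4622402/7 ≈ -6.6034e+5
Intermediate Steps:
H(X, W) = -1/(-3 + X)
E(u, q) = u² + q/7 (E(u, q) = u*u + (-1/(-3 - 4))*q = u² + (-1/(-7))*q = u² + (-1*(-⅐))*q = u² + q/7)
-23*E(j(-5), -6)*46 = -23*(((-5)²)² + (⅐)*(-6))*46 = -23*(25² - 6/7)*46 = -23*(625 - 6/7)*46 = -23*4369/7*46 = -100487/7*46 = -4622402/7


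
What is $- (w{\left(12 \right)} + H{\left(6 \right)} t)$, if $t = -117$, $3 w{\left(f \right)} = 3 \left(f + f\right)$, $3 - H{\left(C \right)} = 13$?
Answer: $-1194$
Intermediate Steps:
$H{\left(C \right)} = -10$ ($H{\left(C \right)} = 3 - 13 = -10$)
$w{\left(f \right)} = 2 f$ ($w{\left(f \right)} = \frac{3 \left(f + f\right)}{3} = \frac{3 \cdot 2 f}{3} = \frac{6 f}{3} = 2 f$)
$- (w{\left(12 \right)} + H{\left(6 \right)} t) = - (2 \cdot 12 - -1170) = - (24 + 1170) = \left(-1\right) 1194 = -1194$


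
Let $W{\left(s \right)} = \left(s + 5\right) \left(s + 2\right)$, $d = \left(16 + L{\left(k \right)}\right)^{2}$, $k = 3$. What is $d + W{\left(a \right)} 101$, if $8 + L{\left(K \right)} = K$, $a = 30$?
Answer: $113241$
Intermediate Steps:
$L{\left(K \right)} = -8 + K$
$d = 121$ ($d = \left(16 + \left(-8 + 3\right)\right)^{2} = \left(16 - 5\right)^{2} = 11^{2} = 121$)
$W{\left(s \right)} = \left(2 + s\right) \left(5 + s\right)$ ($W{\left(s \right)} = \left(5 + s\right) \left(2 + s\right) = \left(2 + s\right) \left(5 + s\right)$)
$d + W{\left(a \right)} 101 = 121 + \left(10 + 30^{2} + 7 \cdot 30\right) 101 = 121 + \left(10 + 900 + 210\right) 101 = 121 + 1120 \cdot 101 = 121 + 113120 = 113241$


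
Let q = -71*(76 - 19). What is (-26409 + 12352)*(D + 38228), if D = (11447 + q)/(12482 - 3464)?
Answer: -2423057831864/4509 ≈ -5.3738e+8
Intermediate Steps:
q = -4047 (q = -71*57 = -4047)
D = 3700/4509 (D = (11447 - 4047)/(12482 - 3464) = 7400/9018 = 7400*(1/9018) = 3700/4509 ≈ 0.82058)
(-26409 + 12352)*(D + 38228) = (-26409 + 12352)*(3700/4509 + 38228) = -14057*172373752/4509 = -2423057831864/4509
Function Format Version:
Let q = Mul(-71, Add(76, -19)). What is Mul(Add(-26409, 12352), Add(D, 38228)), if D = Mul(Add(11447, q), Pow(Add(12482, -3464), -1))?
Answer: Rational(-2423057831864, 4509) ≈ -5.3738e+8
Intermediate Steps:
q = -4047 (q = Mul(-71, 57) = -4047)
D = Rational(3700, 4509) (D = Mul(Add(11447, -4047), Pow(Add(12482, -3464), -1)) = Mul(7400, Pow(9018, -1)) = Mul(7400, Rational(1, 9018)) = Rational(3700, 4509) ≈ 0.82058)
Mul(Add(-26409, 12352), Add(D, 38228)) = Mul(Add(-26409, 12352), Add(Rational(3700, 4509), 38228)) = Mul(-14057, Rational(172373752, 4509)) = Rational(-2423057831864, 4509)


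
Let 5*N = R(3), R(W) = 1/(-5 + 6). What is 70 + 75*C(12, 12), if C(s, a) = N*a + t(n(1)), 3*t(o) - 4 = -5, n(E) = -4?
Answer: 225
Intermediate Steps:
R(W) = 1 (R(W) = 1/1 = 1)
N = ⅕ (N = (⅕)*1 = ⅕ ≈ 0.20000)
t(o) = -⅓ (t(o) = 4/3 + (⅓)*(-5) = 4/3 - 5/3 = -⅓)
C(s, a) = -⅓ + a/5 (C(s, a) = a/5 - ⅓ = -⅓ + a/5)
70 + 75*C(12, 12) = 70 + 75*(-⅓ + (⅕)*12) = 70 + 75*(-⅓ + 12/5) = 70 + 75*(31/15) = 70 + 155 = 225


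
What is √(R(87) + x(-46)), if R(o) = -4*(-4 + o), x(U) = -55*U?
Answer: √2198 ≈ 46.883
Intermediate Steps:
R(o) = 16 - 4*o
√(R(87) + x(-46)) = √((16 - 4*87) - 55*(-46)) = √((16 - 348) + 2530) = √(-332 + 2530) = √2198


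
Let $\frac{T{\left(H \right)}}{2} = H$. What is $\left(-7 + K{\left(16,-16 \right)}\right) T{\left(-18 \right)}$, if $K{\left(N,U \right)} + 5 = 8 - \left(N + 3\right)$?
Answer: $828$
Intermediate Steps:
$T{\left(H \right)} = 2 H$
$K{\left(N,U \right)} = - N$ ($K{\left(N,U \right)} = -5 - \left(-5 + N\right) = - N$)
$\left(-7 + K{\left(16,-16 \right)}\right) T{\left(-18 \right)} = \left(-7 - 16\right) 2 \left(-18\right) = \left(-7 - 16\right) \left(-36\right) = \left(-23\right) \left(-36\right) = 828$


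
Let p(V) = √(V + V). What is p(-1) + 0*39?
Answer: I*√2 ≈ 1.4142*I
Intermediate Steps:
p(V) = √2*√V (p(V) = √(2*V) = √2*√V)
p(-1) + 0*39 = √2*√(-1) + 0*39 = √2*I + 0 = I*√2 + 0 = I*√2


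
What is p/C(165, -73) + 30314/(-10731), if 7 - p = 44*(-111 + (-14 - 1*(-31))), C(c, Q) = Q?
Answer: -639335/10731 ≈ -59.578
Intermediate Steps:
p = 4143 (p = 7 - 44*(-111 + (-14 - 1*(-31))) = 7 - 44*(-111 + (-14 + 31)) = 7 - 44*(-111 + 17) = 7 - 44*(-94) = 7 - 1*(-4136) = 7 + 4136 = 4143)
p/C(165, -73) + 30314/(-10731) = 4143/(-73) + 30314/(-10731) = 4143*(-1/73) + 30314*(-1/10731) = -4143/73 - 30314/10731 = -639335/10731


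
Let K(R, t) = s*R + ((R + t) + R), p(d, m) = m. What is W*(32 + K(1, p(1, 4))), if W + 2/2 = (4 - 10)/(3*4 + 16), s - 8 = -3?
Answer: -731/14 ≈ -52.214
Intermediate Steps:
s = 5 (s = 8 - 3 = 5)
W = -17/14 (W = -1 + (4 - 10)/(3*4 + 16) = -1 - 6/(12 + 16) = -1 - 6/28 = -1 - 6*1/28 = -1 - 3/14 = -17/14 ≈ -1.2143)
K(R, t) = t + 7*R (K(R, t) = 5*R + ((R + t) + R) = 5*R + (t + 2*R) = t + 7*R)
W*(32 + K(1, p(1, 4))) = -17*(32 + (4 + 7*1))/14 = -17*(32 + (4 + 7))/14 = -17*(32 + 11)/14 = -17/14*43 = -731/14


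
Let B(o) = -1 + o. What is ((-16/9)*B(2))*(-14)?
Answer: 224/9 ≈ 24.889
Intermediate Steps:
((-16/9)*B(2))*(-14) = ((-16/9)*(-1 + 2))*(-14) = (-16*1/9*1)*(-14) = -16/9*1*(-14) = -16/9*(-14) = 224/9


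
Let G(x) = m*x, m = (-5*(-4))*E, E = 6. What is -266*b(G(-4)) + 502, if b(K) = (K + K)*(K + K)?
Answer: -245145098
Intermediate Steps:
m = 120 (m = -5*(-4)*6 = 20*6 = 120)
G(x) = 120*x
b(K) = 4*K² (b(K) = (2*K)*(2*K) = 4*K²)
-266*b(G(-4)) + 502 = -1064*(120*(-4))² + 502 = -1064*(-480)² + 502 = -1064*230400 + 502 = -266*921600 + 502 = -245145600 + 502 = -245145098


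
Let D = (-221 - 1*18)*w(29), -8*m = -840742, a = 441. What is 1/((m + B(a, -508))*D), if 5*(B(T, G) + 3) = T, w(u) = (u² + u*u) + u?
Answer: -20/860206278311 ≈ -2.3250e-11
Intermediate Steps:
m = 420371/4 (m = -⅛*(-840742) = 420371/4 ≈ 1.0509e+5)
w(u) = u + 2*u² (w(u) = (u² + u²) + u = 2*u² + u = u + 2*u²)
B(T, G) = -3 + T/5
D = -408929 (D = (-221 - 1*18)*(29*(1 + 2*29)) = (-221 - 18)*(29*(1 + 58)) = -6931*59 = -239*1711 = -408929)
1/((m + B(a, -508))*D) = 1/((420371/4 + (-3 + (⅕)*441))*(-408929)) = -1/408929/(420371/4 + (-3 + 441/5)) = -1/408929/(420371/4 + 426/5) = -1/408929/(2103559/20) = (20/2103559)*(-1/408929) = -20/860206278311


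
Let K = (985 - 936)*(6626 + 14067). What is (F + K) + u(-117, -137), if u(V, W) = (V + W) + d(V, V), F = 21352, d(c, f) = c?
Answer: 1034938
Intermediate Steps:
K = 1013957 (K = 49*20693 = 1013957)
u(V, W) = W + 2*V (u(V, W) = (V + W) + V = W + 2*V)
(F + K) + u(-117, -137) = (21352 + 1013957) + (-137 + 2*(-117)) = 1035309 + (-137 - 234) = 1035309 - 371 = 1034938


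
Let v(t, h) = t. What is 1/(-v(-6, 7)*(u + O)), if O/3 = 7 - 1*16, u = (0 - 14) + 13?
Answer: -1/168 ≈ -0.0059524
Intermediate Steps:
u = -1 (u = -14 + 13 = -1)
O = -27 (O = 3*(7 - 1*16) = 3*(7 - 16) = 3*(-9) = -27)
1/(-v(-6, 7)*(u + O)) = 1/(-(-6)*(-1 - 27)) = 1/(-(-6)*(-28)) = 1/(-1*168) = 1/(-168) = -1/168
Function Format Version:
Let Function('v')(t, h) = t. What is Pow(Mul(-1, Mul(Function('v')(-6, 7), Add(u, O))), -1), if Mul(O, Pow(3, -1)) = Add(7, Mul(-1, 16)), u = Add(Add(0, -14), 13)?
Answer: Rational(-1, 168) ≈ -0.0059524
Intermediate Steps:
u = -1 (u = Add(-14, 13) = -1)
O = -27 (O = Mul(3, Add(7, Mul(-1, 16))) = Mul(3, Add(7, -16)) = Mul(3, -9) = -27)
Pow(Mul(-1, Mul(Function('v')(-6, 7), Add(u, O))), -1) = Pow(Mul(-1, Mul(-6, Add(-1, -27))), -1) = Pow(Mul(-1, Mul(-6, -28)), -1) = Pow(Mul(-1, 168), -1) = Pow(-168, -1) = Rational(-1, 168)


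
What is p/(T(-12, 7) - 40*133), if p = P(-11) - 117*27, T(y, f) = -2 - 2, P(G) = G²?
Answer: 1519/2662 ≈ 0.57062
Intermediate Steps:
T(y, f) = -4
p = -3038 (p = (-11)² - 117*27 = 121 - 3159 = -3038)
p/(T(-12, 7) - 40*133) = -3038/(-4 - 40*133) = -3038/(-4 - 5320) = -3038/(-5324) = -3038*(-1/5324) = 1519/2662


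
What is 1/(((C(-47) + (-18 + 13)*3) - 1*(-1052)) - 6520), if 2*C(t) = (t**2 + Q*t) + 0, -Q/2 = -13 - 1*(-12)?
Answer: -2/8851 ≈ -0.00022596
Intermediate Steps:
Q = 2 (Q = -2*(-13 - 1*(-12)) = -2*(-13 + 12) = -2*(-1) = 2)
C(t) = t + t**2/2 (C(t) = ((t**2 + 2*t) + 0)/2 = (t**2 + 2*t)/2 = t + t**2/2)
1/(((C(-47) + (-18 + 13)*3) - 1*(-1052)) - 6520) = 1/((((1/2)*(-47)*(2 - 47) + (-18 + 13)*3) - 1*(-1052)) - 6520) = 1/((((1/2)*(-47)*(-45) - 5*3) + 1052) - 6520) = 1/(((2115/2 - 15) + 1052) - 6520) = 1/((2085/2 + 1052) - 6520) = 1/(4189/2 - 6520) = 1/(-8851/2) = -2/8851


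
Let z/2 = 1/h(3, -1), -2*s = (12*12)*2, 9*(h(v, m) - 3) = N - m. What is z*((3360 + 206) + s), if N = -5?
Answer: 61596/23 ≈ 2678.1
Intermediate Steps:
h(v, m) = 22/9 - m/9 (h(v, m) = 3 + (-5 - m)/9 = 3 + (-5/9 - m/9) = 22/9 - m/9)
s = -144 (s = -12*12*2/2 = -72*2 = -1/2*288 = -144)
z = 18/23 (z = 2/(22/9 - 1/9*(-1)) = 2/(22/9 + 1/9) = 2/(23/9) = 2*(9/23) = 18/23 ≈ 0.78261)
z*((3360 + 206) + s) = 18*((3360 + 206) - 144)/23 = 18*(3566 - 144)/23 = (18/23)*3422 = 61596/23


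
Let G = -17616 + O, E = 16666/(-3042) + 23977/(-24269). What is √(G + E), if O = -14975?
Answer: I*√29202284412776657/946491 ≈ 180.55*I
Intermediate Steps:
E = -18361738/2839473 (E = 16666*(-1/3042) + 23977*(-1/24269) = -641/117 - 23977/24269 = -18361738/2839473 ≈ -6.4666)
G = -32591 (G = -17616 - 14975 = -32591)
√(G + E) = √(-32591 - 18361738/2839473) = √(-92559626281/2839473) = I*√29202284412776657/946491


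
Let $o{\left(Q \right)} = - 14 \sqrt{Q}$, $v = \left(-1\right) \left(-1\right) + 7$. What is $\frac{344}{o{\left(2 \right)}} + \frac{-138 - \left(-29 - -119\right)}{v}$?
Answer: $- \frac{57}{2} - \frac{86 \sqrt{2}}{7} \approx -45.875$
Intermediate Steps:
$v = 8$ ($v = 1 + 7 = 8$)
$\frac{344}{o{\left(2 \right)}} + \frac{-138 - \left(-29 - -119\right)}{v} = \frac{344}{\left(-14\right) \sqrt{2}} + \frac{-138 - \left(-29 - -119\right)}{8} = 344 \left(- \frac{\sqrt{2}}{28}\right) + \left(-138 - \left(-29 + 119\right)\right) \frac{1}{8} = - \frac{86 \sqrt{2}}{7} + \left(-138 - 90\right) \frac{1}{8} = - \frac{86 \sqrt{2}}{7} - \frac{57}{2} = - \frac{57}{2} - \frac{86 \sqrt{2}}{7}$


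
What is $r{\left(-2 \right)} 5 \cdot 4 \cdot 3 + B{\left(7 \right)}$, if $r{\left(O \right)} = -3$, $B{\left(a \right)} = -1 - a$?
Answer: $-188$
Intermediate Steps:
$r{\left(-2 \right)} 5 \cdot 4 \cdot 3 + B{\left(7 \right)} = - 3 \cdot 5 \cdot 4 \cdot 3 - 8 = - 3 \cdot 20 \cdot 3 - 8 = \left(-3\right) 60 - 8 = -180 - 8 = -188$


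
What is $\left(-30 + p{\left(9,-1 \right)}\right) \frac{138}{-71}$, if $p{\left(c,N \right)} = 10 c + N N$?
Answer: $- \frac{8418}{71} \approx -118.56$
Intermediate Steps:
$p{\left(c,N \right)} = N^{2} + 10 c$ ($p{\left(c,N \right)} = 10 c + N^{2} = N^{2} + 10 c$)
$\left(-30 + p{\left(9,-1 \right)}\right) \frac{138}{-71} = \left(-30 + \left(\left(-1\right)^{2} + 10 \cdot 9\right)\right) \frac{138}{-71} = \left(-30 + \left(1 + 90\right)\right) 138 \left(- \frac{1}{71}\right) = \left(-30 + 91\right) \left(- \frac{138}{71}\right) = 61 \left(- \frac{138}{71}\right) = - \frac{8418}{71}$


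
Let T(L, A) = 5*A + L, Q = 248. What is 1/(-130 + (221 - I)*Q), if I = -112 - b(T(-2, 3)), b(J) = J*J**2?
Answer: 1/627310 ≈ 1.5941e-6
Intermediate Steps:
T(L, A) = L + 5*A
b(J) = J**3
I = -2309 (I = -112 - (-2 + 5*3)**3 = -112 - (-2 + 15)**3 = -112 - 1*13**3 = -112 - 1*2197 = -112 - 2197 = -2309)
1/(-130 + (221 - I)*Q) = 1/(-130 + (221 - 1*(-2309))*248) = 1/(-130 + (221 + 2309)*248) = 1/(-130 + 2530*248) = 1/(-130 + 627440) = 1/627310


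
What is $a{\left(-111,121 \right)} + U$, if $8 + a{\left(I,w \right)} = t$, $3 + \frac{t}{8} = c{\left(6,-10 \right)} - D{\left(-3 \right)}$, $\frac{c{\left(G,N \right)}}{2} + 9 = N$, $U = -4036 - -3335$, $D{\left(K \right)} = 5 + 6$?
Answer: $-1125$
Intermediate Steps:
$D{\left(K \right)} = 11$
$U = -701$ ($U = -4036 + 3335 = -701$)
$c{\left(G,N \right)} = -18 + 2 N$
$t = -416$ ($t = -24 + 8 \left(\left(-18 + 2 \left(-10\right)\right) - 11\right) = -24 + 8 \left(\left(-18 - 20\right) - 11\right) = -24 + 8 \left(-38 - 11\right) = -24 + 8 \left(-49\right) = -24 - 392 = -416$)
$a{\left(I,w \right)} = -424$ ($a{\left(I,w \right)} = -8 - 416 = -424$)
$a{\left(-111,121 \right)} + U = -424 - 701 = -1125$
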